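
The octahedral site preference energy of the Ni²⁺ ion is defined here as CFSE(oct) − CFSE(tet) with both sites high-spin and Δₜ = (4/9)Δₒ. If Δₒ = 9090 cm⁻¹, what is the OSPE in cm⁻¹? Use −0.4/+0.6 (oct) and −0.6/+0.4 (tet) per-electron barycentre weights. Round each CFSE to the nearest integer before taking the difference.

Ni²⁺: group 10, so d-count = 10 − 2 = 8.
Octahedral high-spin t2g^6 e_g^2: CFSE = -1.2 × 9090 = -10908 cm⁻¹.
In a tetrahedral site the filling is e^4 t2^4: CFSE(tet) = -0.8Δₜ = -0.8 × (4/9)(9090) = -3232 cm⁻¹.
Subtracting, OSPE = -10908 − (-3232) = -7676 cm⁻¹.

-7676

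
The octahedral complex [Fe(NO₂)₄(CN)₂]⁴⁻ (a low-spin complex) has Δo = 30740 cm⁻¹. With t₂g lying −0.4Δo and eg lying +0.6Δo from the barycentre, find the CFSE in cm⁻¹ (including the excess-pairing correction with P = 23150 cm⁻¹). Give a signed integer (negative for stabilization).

-27476

Ligand charges: 4×(-1) from NO₂⁻ and 2×(-1) from CN⁻ sum to -6; with overall charge -4, Fe is +2.
Group 8 minus oxidation state +2 gives a d⁶ configuration for Fe²⁺.
Configuration: t₂g⁶ eg⁰.
CFSE(orbital) = 6×(-0.4Δo) + 0×(0.6Δo) = -2.4Δo; with Δo = 30740 cm⁻¹ that is -73776 cm⁻¹.
Pairing penalty: 3 pairs vs 1 in the high-spin reference → 2 extra × P = 46300 cm⁻¹.
Overall CFSE = -73776 + 46300 = -27476 cm⁻¹.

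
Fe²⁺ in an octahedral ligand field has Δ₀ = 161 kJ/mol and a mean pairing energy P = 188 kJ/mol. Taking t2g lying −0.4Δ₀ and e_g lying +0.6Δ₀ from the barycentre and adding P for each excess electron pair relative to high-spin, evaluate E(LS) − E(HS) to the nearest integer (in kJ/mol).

Fe sits in group 8; removing 2 electrons leaves Fe²⁺ with 8 − 2 = 6 d electrons.
In the high-spin limit (t2g^4 e_g^2) the orbital term is -0.4Δ₀ = -64 kJ/mol, with no excess pairing.
Low-spin t2g^6 e_g^0 gives -2.4Δ₀ = -386 kJ/mol, but forming 2 extra pairs costs 2P = 376 kJ/mol, so E(LS) = -386 + 376 = -10 kJ/mol.
E(LS) − E(HS) = -10 − (-64) = 54 kJ/mol.

54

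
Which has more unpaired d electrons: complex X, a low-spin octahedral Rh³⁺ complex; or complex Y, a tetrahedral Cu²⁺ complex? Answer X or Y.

X: Group 9 minus oxidation state +3 gives a d⁶ configuration for Rh³⁺; t2g^6 e_g^0 → 0 unpaired.
Y: Group 11 minus oxidation state +2 gives a d⁹ configuration for Cu²⁺; With tetrahedral geometry the complex is necessarily high-spin; e^4 t2^5 → 1 unpaired.
So Y has more unpaired electrons.

Y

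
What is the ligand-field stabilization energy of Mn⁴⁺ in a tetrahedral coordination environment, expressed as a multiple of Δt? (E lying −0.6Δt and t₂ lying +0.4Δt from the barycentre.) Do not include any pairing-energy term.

-0.8 Δt

Group 7 minus oxidation state +4 gives a d³ configuration for Mn⁴⁺.
Tetrahedral fields are weak (Δₜ ≈ 4/9 Δₒ), so electrons fill high-spin.
Configuration: e² t₂¹.
CFSE = 2(-0.6Δt) + 1(0.4Δt) = -1.2Δt + 0.4Δt = -0.8Δt.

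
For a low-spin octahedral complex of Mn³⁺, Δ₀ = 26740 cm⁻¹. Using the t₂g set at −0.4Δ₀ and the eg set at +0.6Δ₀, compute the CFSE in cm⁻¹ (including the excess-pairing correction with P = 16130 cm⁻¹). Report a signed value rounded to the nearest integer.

-26654

Mn is in group 7, so Mn³⁺ is d⁴ (7 − 3 = 4).
The d⁴ electrons fill as t₂g⁴ eg⁰.
CFSE(orbital) = 4×(-0.4Δ₀) + 0×(0.6Δ₀) = -1.6Δ₀; with Δ₀ = 26740 cm⁻¹ that is -42784 cm⁻¹.
Relative to high-spin t₂g³ eg¹ (0 paired), the low-spin configuration has 1 additional pair, contributing +1 × 16130 = +16130 cm⁻¹.
Overall CFSE = -42784 + 16130 = -26654 cm⁻¹.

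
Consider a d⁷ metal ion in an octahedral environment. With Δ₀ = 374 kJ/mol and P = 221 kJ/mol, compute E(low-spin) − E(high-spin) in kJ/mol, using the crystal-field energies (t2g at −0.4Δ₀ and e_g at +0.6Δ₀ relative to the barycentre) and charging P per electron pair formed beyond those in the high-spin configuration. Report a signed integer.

-153

In the high-spin limit (t2g^5 e_g^2) the orbital term is -0.8Δ₀ = -299 kJ/mol, with no excess pairing.
Low-spin: t2g^6 e_g^1, orbital CFSE = -1.8Δ₀ = -673 kJ/mol; plus 1 excess pair × P = +221 kJ/mol; total -452 kJ/mol.
Thus E(LS) − E(HS) = -153 kJ/mol.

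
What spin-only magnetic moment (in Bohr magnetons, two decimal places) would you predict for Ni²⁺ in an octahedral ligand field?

Ni²⁺: group 10, so d-count = 10 − 2 = 8.
Configuration: t₂g⁶ eg² → 2 unpaired electrons.
μ(spin-only) = √[2(2+2)] = √8 ≈ 2.83 Bohr magnetons.

2.83 Bohr magnetons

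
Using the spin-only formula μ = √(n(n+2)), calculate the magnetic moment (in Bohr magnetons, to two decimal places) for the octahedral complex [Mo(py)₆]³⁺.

py is neutral, so the +3 overall charge sits on Mo: oxidation state +3.
Mo is in group 6, so Mo³⁺ is d³ (6 − 3 = 3).
For octahedral d³ the high- and low-spin configurations coincide.
Configuration: t2g^3 e_g^0 → 3 unpaired electrons.
μ(spin-only) = √[3(3+2)] = √15 ≈ 3.87 Bohr magnetons.

3.87 Bohr magnetons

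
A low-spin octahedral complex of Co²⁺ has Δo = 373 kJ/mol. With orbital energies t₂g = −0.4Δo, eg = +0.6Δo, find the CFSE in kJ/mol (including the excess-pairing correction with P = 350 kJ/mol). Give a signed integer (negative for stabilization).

-321

Group 9 minus oxidation state +2 gives a d⁷ configuration for Co²⁺.
Electron filling gives t₂g⁶ eg¹.
CFSE(orbital) = 6×(-0.4Δo) + 1×(0.6Δo) = -1.8Δo; with Δo = 373 kJ/mol that is -671 kJ/mol.
High-spin d⁷ would be t₂g⁵ eg² with 2 pairs; low-spin has 3, so 1 excess pair costs +1P = +350 kJ/mol.
Net CFSE = -671 + 350 = -321 kJ/mol.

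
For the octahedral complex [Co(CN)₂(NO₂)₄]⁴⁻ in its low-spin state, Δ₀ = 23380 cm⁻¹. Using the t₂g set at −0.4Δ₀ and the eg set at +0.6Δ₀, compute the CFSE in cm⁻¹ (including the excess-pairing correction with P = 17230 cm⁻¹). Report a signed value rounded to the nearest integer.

Ligand charges: 2×(-1) from CN⁻ and 4×(-1) from NO₂⁻ sum to -6; with overall charge -4, Co is +2.
Co²⁺: group 9, so d-count = 9 − 2 = 7.
Configuration: t₂g⁶ eg¹.
The orbital stabilization is -1.8Δ₀ = -1.8 × 23380 = -42084 cm⁻¹.
High-spin d⁷ would be t₂g⁵ eg² with 2 pairs; low-spin has 3, so 1 excess pair costs +1P = +17230 cm⁻¹.
Overall CFSE = -42084 + 17230 = -24854 cm⁻¹.

-24854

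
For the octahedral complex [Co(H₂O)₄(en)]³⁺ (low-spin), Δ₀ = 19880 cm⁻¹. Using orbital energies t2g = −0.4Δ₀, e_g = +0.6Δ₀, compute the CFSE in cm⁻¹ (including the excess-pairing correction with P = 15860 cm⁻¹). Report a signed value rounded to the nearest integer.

-15992

Ligand charges: 4×(+0) from H₂O and 1×(+0) from en sum to +0; with overall charge +3, Co is +3.
Co³⁺: group 9, so d-count = 9 − 3 = 6.
Configuration: t2g^6 e_g^0.
The orbital stabilization is -2.4Δ₀ = -2.4 × 19880 = -47712 cm⁻¹.
Pairing penalty: 3 pairs vs 1 in the high-spin reference → 2 extra × P = 31720 cm⁻¹.
Overall CFSE = -47712 + 31720 = -15992 cm⁻¹.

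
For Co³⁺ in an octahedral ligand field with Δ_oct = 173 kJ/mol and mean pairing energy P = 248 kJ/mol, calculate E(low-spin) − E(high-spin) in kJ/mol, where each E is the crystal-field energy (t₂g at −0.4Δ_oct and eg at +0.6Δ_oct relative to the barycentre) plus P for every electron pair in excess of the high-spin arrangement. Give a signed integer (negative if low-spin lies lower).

150

Co sits in group 9; removing 3 electrons leaves Co³⁺ with 9 − 3 = 6 d electrons.
High-spin d⁶ fills as t₂g⁴ eg² with CFSE 4(−0.4) + 2(+0.6) = -0.4Δ_oct = -69 kJ/mol.
Low-spin: t₂g⁶ eg⁰, orbital CFSE = -2.4Δ_oct = -415 kJ/mol; plus 2 excess pairs × P = +496 kJ/mol; total 81 kJ/mol.
The difference is 81 − (-69) = 150 kJ/mol, so high-spin lies lower.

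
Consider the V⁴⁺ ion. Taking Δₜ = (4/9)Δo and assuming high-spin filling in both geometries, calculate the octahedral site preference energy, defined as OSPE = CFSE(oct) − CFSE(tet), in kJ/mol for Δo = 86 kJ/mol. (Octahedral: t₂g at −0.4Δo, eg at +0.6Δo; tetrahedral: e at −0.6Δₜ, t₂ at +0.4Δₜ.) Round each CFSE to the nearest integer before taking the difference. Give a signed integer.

V⁴⁺: group 5, so d-count = 5 − 4 = 1.
Octahedral (high-spin): t₂g¹ eg⁰, CFSE = 1(−0.4) + 0(+0.6) = -0.4Δo = -0.4 × 86 = -34 kJ/mol.
Tetrahedral: e¹ t₂⁰, CFSE = 1(−0.6) + 0(+0.4) = -0.6Δₜ = -0.6 × (4/9) × 86 = -23 kJ/mol.
OSPE = -34 − (-23) = -11 kJ/mol.

-11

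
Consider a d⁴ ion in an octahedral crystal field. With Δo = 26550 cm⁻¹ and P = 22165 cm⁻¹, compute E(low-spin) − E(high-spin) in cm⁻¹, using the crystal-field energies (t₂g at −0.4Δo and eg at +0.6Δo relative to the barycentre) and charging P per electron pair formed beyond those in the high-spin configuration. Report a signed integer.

High-spin d⁴ fills as t₂g³ eg¹ with CFSE 3(−0.4) + 1(+0.6) = -0.6Δo = -15930 cm⁻¹.
Low-spin t₂g⁴ eg⁰ gives -1.6Δo = -42480 cm⁻¹, but forming 1 extra pair costs 1P = 22165 cm⁻¹, so E(LS) = -42480 + 22165 = -20315 cm⁻¹.
The difference is -20315 − (-15930) = -4385 cm⁻¹, so low-spin lies lower.

-4385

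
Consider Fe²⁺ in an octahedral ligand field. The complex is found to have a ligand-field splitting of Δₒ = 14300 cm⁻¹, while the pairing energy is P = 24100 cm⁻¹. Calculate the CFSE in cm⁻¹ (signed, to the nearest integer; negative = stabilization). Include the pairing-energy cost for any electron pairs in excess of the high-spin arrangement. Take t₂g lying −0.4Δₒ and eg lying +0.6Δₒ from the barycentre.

-5720

Group 8 minus oxidation state +2 gives a d⁶ configuration for Fe²⁺.
With Δₒ < P the complex is high-spin.
That gives t₂g⁴ eg².
Orbital CFSE = -0.4Δₒ = -0.4 × 14300 = -5720 cm⁻¹.
High-spin has no excess pairs, so no pairing correction applies.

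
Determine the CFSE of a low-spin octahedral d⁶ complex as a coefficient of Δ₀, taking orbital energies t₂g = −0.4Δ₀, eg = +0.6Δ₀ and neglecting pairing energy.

-2.4 Δ₀

Configuration: t₂g⁶ eg⁰.
CFSE = 6(-0.4Δ₀) + 0(0.6Δ₀) = -2.4Δ₀ + 0.0Δ₀ = -2.4Δ₀.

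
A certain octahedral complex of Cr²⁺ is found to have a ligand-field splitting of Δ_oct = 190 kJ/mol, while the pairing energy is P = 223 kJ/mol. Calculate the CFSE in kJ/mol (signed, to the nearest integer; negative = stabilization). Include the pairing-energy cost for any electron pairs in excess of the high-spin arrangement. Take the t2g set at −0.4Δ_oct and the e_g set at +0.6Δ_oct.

Cr is in group 6, so Cr²⁺ is d⁴ (6 − 2 = 4).
Since Δ_oct = 190 kJ/mol < P = 223 kJ/mol, the complex adopts the high-spin configuration.
That gives t2g^3 e_g^1.
Orbital CFSE = -0.6Δ_oct = -0.6 × 190 = -114 kJ/mol.
High-spin has no excess pairs, so no pairing correction applies.

-114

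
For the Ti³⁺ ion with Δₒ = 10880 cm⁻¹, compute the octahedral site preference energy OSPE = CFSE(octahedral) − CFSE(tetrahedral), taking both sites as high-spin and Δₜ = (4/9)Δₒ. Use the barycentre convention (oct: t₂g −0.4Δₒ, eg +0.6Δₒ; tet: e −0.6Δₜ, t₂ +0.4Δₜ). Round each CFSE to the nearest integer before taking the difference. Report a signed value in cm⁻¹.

-1451

Ti is in group 4, so Ti³⁺ is d¹ (4 − 3 = 1).
Octahedral high-spin t₂g¹ eg⁰: CFSE = -0.4 × 10880 = -4352 cm⁻¹.
In a tetrahedral site the filling is e¹ t₂⁰: CFSE(tet) = -0.6Δₜ = -0.6 × (4/9)(10880) = -2901 cm⁻¹.
OSPE = -4352 − (-2901) = -1451 cm⁻¹.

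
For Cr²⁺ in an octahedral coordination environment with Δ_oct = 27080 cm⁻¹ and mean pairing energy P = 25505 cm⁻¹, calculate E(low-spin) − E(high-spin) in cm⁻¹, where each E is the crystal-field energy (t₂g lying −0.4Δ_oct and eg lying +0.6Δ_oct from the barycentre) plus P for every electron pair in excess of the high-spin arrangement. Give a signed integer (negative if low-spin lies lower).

Cr sits in group 6; removing 2 electrons leaves Cr²⁺ with 6 − 2 = 4 d electrons.
High-spin d⁴ fills as t₂g³ eg¹ with CFSE 3(−0.4) + 1(+0.6) = -0.6Δ_oct = -16248 cm⁻¹.
Low-spin t₂g⁴ eg⁰ gives -1.6Δ_oct = -43328 cm⁻¹, but forming 1 extra pair costs 1P = 25505 cm⁻¹, so E(LS) = -43328 + 25505 = -17823 cm⁻¹.
E(LS) − E(HS) = -17823 − (-16248) = -1575 cm⁻¹.

-1575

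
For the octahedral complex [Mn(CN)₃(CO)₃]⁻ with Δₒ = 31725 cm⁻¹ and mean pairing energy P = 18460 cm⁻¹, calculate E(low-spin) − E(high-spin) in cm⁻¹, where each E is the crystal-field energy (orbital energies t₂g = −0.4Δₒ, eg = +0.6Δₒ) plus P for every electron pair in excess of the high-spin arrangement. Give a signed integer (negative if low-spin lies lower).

Ligand charges: 3×(-1) from CN⁻ and 3×(+0) from CO sum to -3; with overall charge -1, Mn is +2.
Mn is in group 7, so Mn²⁺ is d⁵ (7 − 2 = 5).
High-spin: t₂g³ eg², CFSE = 0.0Δₒ = 0 cm⁻¹.
Low-spin t₂g⁵ eg⁰ gives -2.0Δₒ = -63450 cm⁻¹, but forming 2 extra pairs costs 2P = 36920 cm⁻¹, so E(LS) = -63450 + 36920 = -26530 cm⁻¹.
E(LS) − E(HS) = -26530 − (0) = -26530 cm⁻¹.

-26530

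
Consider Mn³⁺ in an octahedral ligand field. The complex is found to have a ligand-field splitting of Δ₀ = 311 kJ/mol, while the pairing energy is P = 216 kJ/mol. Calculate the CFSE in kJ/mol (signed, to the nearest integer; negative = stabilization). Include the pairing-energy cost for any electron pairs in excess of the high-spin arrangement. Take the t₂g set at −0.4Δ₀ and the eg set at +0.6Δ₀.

-282

Group 7 minus oxidation state +3 gives a d⁴ configuration for Mn³⁺.
With Δ₀ > P the complex is low-spin.
Configuration: t₂g⁴ eg⁰.
Orbital CFSE = -1.6Δ₀ = -1.6 × 311 = -498 kJ/mol.
Excess pairs vs high-spin: 1 − 0 = 1; pairing cost = +216 kJ/mol.
Net CFSE = -498 + 216 = -282 kJ/mol.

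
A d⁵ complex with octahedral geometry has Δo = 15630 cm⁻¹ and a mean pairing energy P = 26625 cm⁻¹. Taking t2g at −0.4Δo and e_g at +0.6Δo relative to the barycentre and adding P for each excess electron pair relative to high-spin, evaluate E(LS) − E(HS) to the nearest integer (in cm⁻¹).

High-spin d⁵ fills as t2g^3 e_g^2 with CFSE 3(−0.4) + 2(+0.6) = 0.0Δo = 0 cm⁻¹.
For low-spin the configuration is t2g^5 e_g^0: orbital energy -2.0 × 15630 = -31260 cm⁻¹, and 2 additional pairs relative to high-spin add 53250 cm⁻¹, giving 21990 cm⁻¹.
Thus E(LS) − E(HS) = 21990 cm⁻¹.

21990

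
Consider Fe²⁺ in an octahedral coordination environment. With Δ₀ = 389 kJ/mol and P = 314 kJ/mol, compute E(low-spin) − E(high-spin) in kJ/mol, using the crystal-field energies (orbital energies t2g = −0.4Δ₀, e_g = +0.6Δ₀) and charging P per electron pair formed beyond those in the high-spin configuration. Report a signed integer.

-150

Fe sits in group 8; removing 2 electrons leaves Fe²⁺ with 8 − 2 = 6 d electrons.
High-spin: t2g^4 e_g^2, CFSE = -0.4Δ₀ = -156 kJ/mol.
For low-spin the configuration is t2g^6 e_g^0: orbital energy -2.4 × 389 = -934 kJ/mol, and 2 additional pairs relative to high-spin add 628 kJ/mol, giving -306 kJ/mol.
E(LS) − E(HS) = -306 − (-156) = -150 kJ/mol.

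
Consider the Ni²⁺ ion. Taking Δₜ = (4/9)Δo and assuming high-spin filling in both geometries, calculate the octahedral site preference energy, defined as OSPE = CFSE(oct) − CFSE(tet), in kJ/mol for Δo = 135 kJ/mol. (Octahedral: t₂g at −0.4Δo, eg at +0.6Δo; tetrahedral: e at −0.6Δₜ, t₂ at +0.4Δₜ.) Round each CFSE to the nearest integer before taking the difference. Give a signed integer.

-114

Ni is in group 10, so Ni²⁺ is d⁸ (10 − 2 = 8).
Octahedral (high-spin): t₂g⁶ eg², CFSE = 6(−0.4) + 2(+0.6) = -1.2Δo = -1.2 × 135 = -162 kJ/mol.
Tetrahedral e⁴ t₂⁴ gives -0.8Δₜ = -0.8 × (4/9) × 135 = -48 kJ/mol.
OSPE = CFSE(oct) − CFSE(tet) = -162 − (-48) = -114 kJ/mol.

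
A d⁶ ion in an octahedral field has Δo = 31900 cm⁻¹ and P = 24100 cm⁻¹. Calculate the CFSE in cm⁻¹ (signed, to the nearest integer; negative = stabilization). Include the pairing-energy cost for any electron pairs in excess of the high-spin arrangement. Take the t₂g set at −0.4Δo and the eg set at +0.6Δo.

Since Δo = 31900 cm⁻¹ > P = 24100 cm⁻¹, the complex adopts the low-spin configuration.
Configuration: t₂g⁶ eg⁰.
Orbital CFSE = -2.4Δo = -2.4 × 31900 = -76560 cm⁻¹.
Excess pairs vs high-spin: 3 − 1 = 2; pairing cost = +48200 cm⁻¹.
Net CFSE = -76560 + 48200 = -28360 cm⁻¹.

-28360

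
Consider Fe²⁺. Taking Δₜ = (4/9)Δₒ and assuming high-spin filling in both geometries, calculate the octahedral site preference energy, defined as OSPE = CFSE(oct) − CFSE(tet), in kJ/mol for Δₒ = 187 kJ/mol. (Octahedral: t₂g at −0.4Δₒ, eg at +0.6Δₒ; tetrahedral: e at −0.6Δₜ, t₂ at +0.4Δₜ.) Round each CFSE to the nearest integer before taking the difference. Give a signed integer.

-25

Fe is in group 8, so Fe²⁺ is d⁶ (8 − 2 = 6).
Octahedral (high-spin): t₂g⁴ eg², CFSE = 4(−0.4) + 2(+0.6) = -0.4Δₒ = -0.4 × 187 = -75 kJ/mol.
In a tetrahedral site the filling is e³ t₂³: CFSE(tet) = -0.6Δₜ = -0.6 × (4/9)(187) = -50 kJ/mol.
OSPE = -75 − (-50) = -25 kJ/mol.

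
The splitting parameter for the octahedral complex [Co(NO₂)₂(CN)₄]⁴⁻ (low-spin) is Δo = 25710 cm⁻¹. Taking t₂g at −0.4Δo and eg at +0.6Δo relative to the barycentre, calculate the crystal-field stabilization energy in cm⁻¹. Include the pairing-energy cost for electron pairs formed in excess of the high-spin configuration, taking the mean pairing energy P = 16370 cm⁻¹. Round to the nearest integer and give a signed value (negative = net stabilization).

-29908

Ligand charges: 2×(-1) from NO₂⁻ and 4×(-1) from CN⁻ sum to -6; with overall charge -4, Co is +2.
Co is in group 9, so Co²⁺ is d⁷ (9 − 2 = 7).
Electron filling gives t₂g⁶ eg¹.
Orbital CFSE = 6(-0.4) + 1(0.6) = -1.8Δo = -1.8 × 25710 = -46278 cm⁻¹.
Relative to high-spin t₂g⁵ eg² (2 paired), the low-spin configuration has 1 additional pair, contributing +1 × 16370 = +16370 cm⁻¹.
Combining: -46278 + 16370 = -29908 cm⁻¹.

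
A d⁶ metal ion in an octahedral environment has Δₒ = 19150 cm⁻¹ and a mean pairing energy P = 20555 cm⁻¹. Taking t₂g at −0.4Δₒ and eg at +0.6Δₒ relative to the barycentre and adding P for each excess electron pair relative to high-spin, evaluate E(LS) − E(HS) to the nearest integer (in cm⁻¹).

High-spin d⁶ fills as t₂g⁴ eg² with CFSE 4(−0.4) + 2(+0.6) = -0.4Δₒ = -7660 cm⁻¹.
For low-spin the configuration is t₂g⁶ eg⁰: orbital energy -2.4 × 19150 = -45960 cm⁻¹, and 2 additional pairs relative to high-spin add 41110 cm⁻¹, giving -4850 cm⁻¹.
The difference is -4850 − (-7660) = 2810 cm⁻¹, so high-spin lies lower.

2810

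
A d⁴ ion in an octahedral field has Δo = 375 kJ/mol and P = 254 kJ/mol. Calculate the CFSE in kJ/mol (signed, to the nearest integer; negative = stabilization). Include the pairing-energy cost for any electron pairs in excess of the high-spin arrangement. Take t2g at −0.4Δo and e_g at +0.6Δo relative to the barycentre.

-346

With Δo > P the complex is low-spin.
Filling d⁴ accordingly: t2g^4 e_g^0.
Orbital CFSE = -1.6Δo = -1.6 × 375 = -600 kJ/mol.
Excess pairs vs high-spin: 1 − 0 = 1; pairing cost = +254 kJ/mol.
Net CFSE = -600 + 254 = -346 kJ/mol.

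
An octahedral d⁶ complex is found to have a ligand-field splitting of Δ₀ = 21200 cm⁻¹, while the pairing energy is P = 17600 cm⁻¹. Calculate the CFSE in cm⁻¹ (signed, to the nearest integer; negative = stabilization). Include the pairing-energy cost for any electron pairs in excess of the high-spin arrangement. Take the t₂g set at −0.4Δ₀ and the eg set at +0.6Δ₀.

-15680

Δ₀ > P, so pairing is preferred: the ground state is low-spin.
Filling d⁶ accordingly: t₂g⁶ eg⁰.
Orbital CFSE = -2.4Δ₀ = -2.4 × 21200 = -50880 cm⁻¹.
Excess pairs vs high-spin: 3 − 1 = 2; pairing cost = +35200 cm⁻¹.
Net CFSE = -50880 + 35200 = -15680 cm⁻¹.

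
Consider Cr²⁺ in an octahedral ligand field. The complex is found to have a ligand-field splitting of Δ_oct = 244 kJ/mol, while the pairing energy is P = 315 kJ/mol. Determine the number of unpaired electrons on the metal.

4

Group 6 minus oxidation state +2 gives a d⁴ configuration for Cr²⁺.
Δ_oct < P, so pairing is avoided: the ground state is high-spin.
Configuration: t₂g³ eg¹.
Unpaired electrons: 4.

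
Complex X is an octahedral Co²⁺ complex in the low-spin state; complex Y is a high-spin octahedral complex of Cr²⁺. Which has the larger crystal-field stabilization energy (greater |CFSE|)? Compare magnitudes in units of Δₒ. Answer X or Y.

X: Co is in group 9, so Co²⁺ is d⁷ (9 − 2 = 7); t₂g⁶ eg¹, CFSE = -1.8Δₒ.
Y: Cr sits in group 6; removing 2 electrons leaves Cr²⁺ with 6 − 2 = 4 d electrons; t₂g³ eg¹, CFSE = -0.6Δₒ.
So X has the larger |CFSE|.

X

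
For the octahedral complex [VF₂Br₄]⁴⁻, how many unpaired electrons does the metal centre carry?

Ligand charges: 2×(-1) from F⁻ and 4×(-1) from Br⁻ sum to -6; with overall charge -4, V is +2.
V sits in group 5; removing 2 electrons leaves V²⁺ with 5 − 2 = 3 d electrons.
Configuration: t₂g³ eg⁰, giving 3 unpaired electrons.

3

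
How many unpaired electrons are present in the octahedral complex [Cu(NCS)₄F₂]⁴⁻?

1

Ligand charges: 4×(-1) from NCS⁻ and 2×(-1) from F⁻ sum to -6; with overall charge -4, Cu is +2.
Group 11 minus oxidation state +2 gives a d⁹ configuration for Cu²⁺.
Configuration: t₂g⁶ eg³, giving 1 unpaired electron.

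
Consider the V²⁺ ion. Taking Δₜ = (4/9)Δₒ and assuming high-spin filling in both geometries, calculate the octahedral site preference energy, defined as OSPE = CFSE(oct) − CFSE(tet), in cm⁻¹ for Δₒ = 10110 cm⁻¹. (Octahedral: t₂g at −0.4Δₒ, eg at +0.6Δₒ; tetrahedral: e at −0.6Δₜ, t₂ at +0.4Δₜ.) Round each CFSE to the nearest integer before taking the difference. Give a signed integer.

-8537

Group 5 minus oxidation state +2 gives a d³ configuration for V²⁺.
Octahedral (high-spin): t₂g³ eg⁰, CFSE = 3(−0.4) + 0(+0.6) = -1.2Δₒ = -1.2 × 10110 = -12132 cm⁻¹.
Tetrahedral: e² t₂¹, CFSE = 2(−0.6) + 1(+0.4) = -0.8Δₜ = -0.8 × (4/9) × 10110 = -3595 cm⁻¹.
OSPE = -12132 − (-3595) = -8537 cm⁻¹.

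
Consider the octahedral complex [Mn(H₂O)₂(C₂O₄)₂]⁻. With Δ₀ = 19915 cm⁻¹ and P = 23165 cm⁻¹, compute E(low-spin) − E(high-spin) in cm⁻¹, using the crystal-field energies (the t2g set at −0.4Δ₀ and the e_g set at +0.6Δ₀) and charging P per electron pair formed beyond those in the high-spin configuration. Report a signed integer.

3250

Ligand charges: 2×(+0) from H₂O and 2×(-2) from C₂O₄²⁻ sum to -4; with overall charge -1, Mn is +3.
Mn sits in group 7; removing 3 electrons leaves Mn³⁺ with 7 − 3 = 4 d electrons.
In the high-spin limit (t2g^3 e_g^1) the orbital term is -0.6Δ₀ = -11949 cm⁻¹, with no excess pairing.
Low-spin: t2g^4 e_g^0, orbital CFSE = -1.6Δ₀ = -31864 cm⁻¹; plus 1 excess pair × P = +23165 cm⁻¹; total -8699 cm⁻¹.
E(LS) − E(HS) = -8699 − (-11949) = 3250 cm⁻¹.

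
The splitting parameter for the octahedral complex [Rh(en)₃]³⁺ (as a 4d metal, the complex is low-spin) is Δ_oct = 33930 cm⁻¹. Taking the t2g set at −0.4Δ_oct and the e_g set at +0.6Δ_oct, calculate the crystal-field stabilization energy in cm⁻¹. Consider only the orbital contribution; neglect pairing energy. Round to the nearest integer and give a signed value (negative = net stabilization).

-81432

en is neutral, so the +3 overall charge sits on Rh: oxidation state +3.
Rh sits in group 9; removing 3 electrons leaves Rh³⁺ with 9 − 3 = 6 d electrons.
Electron filling gives t2g^6 e_g^0.
The orbital stabilization is -2.4Δ_oct = -2.4 × 33930 = -81432 cm⁻¹.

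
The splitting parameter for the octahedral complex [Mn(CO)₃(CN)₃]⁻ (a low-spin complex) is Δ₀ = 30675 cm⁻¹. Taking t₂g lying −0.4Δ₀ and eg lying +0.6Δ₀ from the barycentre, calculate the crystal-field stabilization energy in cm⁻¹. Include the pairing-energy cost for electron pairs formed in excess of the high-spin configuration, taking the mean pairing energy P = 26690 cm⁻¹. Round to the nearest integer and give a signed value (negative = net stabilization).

Ligand charges: 3×(+0) from CO and 3×(-1) from CN⁻ sum to -3; with overall charge -1, Mn is +2.
Mn²⁺: group 7, so d-count = 7 − 2 = 5.
Electron filling gives t₂g⁵ eg⁰.
CFSE(orbital) = 5×(-0.4Δ₀) + 0×(0.6Δ₀) = -2.0Δ₀; with Δ₀ = 30675 cm⁻¹ that is -61350 cm⁻¹.
Relative to high-spin t₂g³ eg² (0 paired), the low-spin configuration has 2 additional pairs, contributing +2 × 26690 = +53380 cm⁻¹.
Combining: -61350 + 53380 = -7970 cm⁻¹.

-7970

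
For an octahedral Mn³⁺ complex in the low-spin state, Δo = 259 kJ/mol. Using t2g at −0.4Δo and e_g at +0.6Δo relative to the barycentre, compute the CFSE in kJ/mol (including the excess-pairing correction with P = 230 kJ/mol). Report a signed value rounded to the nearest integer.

Mn is in group 7, so Mn³⁺ is d⁴ (7 − 3 = 4).
Configuration: t2g^4 e_g^0.
Orbital CFSE = 4(-0.4) + 0(0.6) = -1.6Δo = -1.6 × 259 = -414 kJ/mol.
High-spin d⁴ would be t2g^3 e_g^1 with 0 pairs; low-spin has 1, so 1 excess pair costs +1P = +230 kJ/mol.
Overall CFSE = -414 + 230 = -184 kJ/mol.

-184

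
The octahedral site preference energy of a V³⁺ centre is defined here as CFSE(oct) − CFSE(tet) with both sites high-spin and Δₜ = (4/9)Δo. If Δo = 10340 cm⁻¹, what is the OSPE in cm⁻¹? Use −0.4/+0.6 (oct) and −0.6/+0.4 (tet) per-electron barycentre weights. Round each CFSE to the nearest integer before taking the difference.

-2757

V is in group 5, so V³⁺ is d² (5 − 3 = 2).
Octahedral (high-spin): t₂g² eg⁰, CFSE = 2(−0.4) + 0(+0.6) = -0.8Δo = -0.8 × 10340 = -8272 cm⁻¹.
In a tetrahedral site the filling is e² t₂⁰: CFSE(tet) = -1.2Δₜ = -1.2 × (4/9)(10340) = -5515 cm⁻¹.
Subtracting, OSPE = -8272 − (-5515) = -2757 cm⁻¹.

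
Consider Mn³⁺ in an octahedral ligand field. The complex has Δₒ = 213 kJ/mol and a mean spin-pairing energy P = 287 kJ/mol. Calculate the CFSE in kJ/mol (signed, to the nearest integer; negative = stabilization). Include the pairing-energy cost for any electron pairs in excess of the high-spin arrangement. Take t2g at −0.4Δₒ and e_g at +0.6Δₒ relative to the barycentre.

Mn³⁺: group 7, so d-count = 7 − 3 = 4.
Since Δₒ = 213 kJ/mol < P = 287 kJ/mol, the complex adopts the high-spin configuration.
That gives t2g^3 e_g^1.
Orbital CFSE = -0.6Δₒ = -0.6 × 213 = -128 kJ/mol.
High-spin has no excess pairs, so no pairing correction applies.

-128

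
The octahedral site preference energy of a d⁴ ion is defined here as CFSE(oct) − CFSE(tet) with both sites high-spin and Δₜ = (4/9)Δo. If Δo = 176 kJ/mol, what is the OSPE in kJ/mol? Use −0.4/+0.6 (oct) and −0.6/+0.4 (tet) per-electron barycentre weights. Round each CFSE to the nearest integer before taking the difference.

Octahedral (high-spin): t₂g³ eg¹, CFSE = 3(−0.4) + 1(+0.6) = -0.6Δo = -0.6 × 176 = -106 kJ/mol.
Tetrahedral e² t₂² gives -0.4Δₜ = -0.4 × (4/9) × 176 = -31 kJ/mol.
Subtracting, OSPE = -106 − (-31) = -75 kJ/mol.

-75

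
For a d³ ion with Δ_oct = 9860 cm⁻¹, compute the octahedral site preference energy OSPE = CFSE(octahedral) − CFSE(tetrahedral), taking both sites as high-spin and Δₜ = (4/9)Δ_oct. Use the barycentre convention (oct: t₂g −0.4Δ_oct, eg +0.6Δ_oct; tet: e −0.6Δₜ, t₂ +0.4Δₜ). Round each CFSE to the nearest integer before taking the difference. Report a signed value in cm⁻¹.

In an octahedral site d³ (HS) is t2g^3 e_g^0, giving CFSE(oct) = -1.2Δ_oct = -11832 cm⁻¹.
Tetrahedral e^2 t2^1 gives -0.8Δₜ = -0.8 × (4/9) × 9860 = -3506 cm⁻¹.
Subtracting, OSPE = -11832 − (-3506) = -8326 cm⁻¹.

-8326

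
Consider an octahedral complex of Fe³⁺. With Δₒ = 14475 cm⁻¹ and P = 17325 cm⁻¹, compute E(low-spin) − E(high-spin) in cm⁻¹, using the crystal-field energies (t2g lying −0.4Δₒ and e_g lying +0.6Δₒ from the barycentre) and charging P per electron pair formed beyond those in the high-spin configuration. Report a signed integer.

Fe sits in group 8; removing 3 electrons leaves Fe³⁺ with 8 − 3 = 5 d electrons.
In the high-spin limit (t2g^3 e_g^2) the orbital term is 0.0Δₒ = 0 cm⁻¹, with no excess pairing.
For low-spin the configuration is t2g^5 e_g^0: orbital energy -2.0 × 14475 = -28950 cm⁻¹, and 2 additional pairs relative to high-spin add 34650 cm⁻¹, giving 5700 cm⁻¹.
The difference is 5700 − (0) = 5700 cm⁻¹, so high-spin lies lower.

5700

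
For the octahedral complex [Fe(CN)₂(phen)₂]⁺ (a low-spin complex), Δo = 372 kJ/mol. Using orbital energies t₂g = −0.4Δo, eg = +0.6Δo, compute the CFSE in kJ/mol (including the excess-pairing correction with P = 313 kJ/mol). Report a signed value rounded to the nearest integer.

Ligand charges: 2×(-1) from CN⁻ and 2×(+0) from phen sum to -2; with overall charge +1, Fe is +3.
Group 8 minus oxidation state +3 gives a d⁵ configuration for Fe³⁺.
Electron filling gives t₂g⁵ eg⁰.
The orbital stabilization is -2.0Δo = -2.0 × 372 = -744 kJ/mol.
Relative to high-spin t₂g³ eg² (0 paired), the low-spin configuration has 2 additional pairs, contributing +2 × 313 = +626 kJ/mol.
Overall CFSE = -744 + 626 = -118 kJ/mol.

-118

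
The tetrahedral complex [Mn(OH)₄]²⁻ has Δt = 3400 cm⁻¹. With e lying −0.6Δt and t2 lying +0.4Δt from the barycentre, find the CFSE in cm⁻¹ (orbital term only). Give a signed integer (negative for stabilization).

Each OH⁻ contributes -1; 4 × (-1) = -4. With overall charge -2, Mn is in the +2 oxidation state.
Mn²⁺: group 7, so d-count = 7 − 2 = 5.
With tetrahedral geometry the complex is necessarily high-spin.
Configuration: e^2 t2^3.
CFSE(orbital) = 2×(-0.6Δt) + 3×(0.4Δt) = 0.0Δt; with Δt = 3400 cm⁻¹ that is 0 cm⁻¹.

0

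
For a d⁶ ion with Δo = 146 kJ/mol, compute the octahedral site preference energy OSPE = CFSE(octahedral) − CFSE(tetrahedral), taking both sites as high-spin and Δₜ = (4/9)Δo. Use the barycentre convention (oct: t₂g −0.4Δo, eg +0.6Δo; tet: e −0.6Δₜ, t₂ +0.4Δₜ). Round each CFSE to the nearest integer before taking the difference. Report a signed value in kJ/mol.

Octahedral (high-spin): t2g^4 e_g^2, CFSE = 4(−0.4) + 2(+0.6) = -0.4Δo = -0.4 × 146 = -58 kJ/mol.
In a tetrahedral site the filling is e^3 t2^3: CFSE(tet) = -0.6Δₜ = -0.6 × (4/9)(146) = -39 kJ/mol.
OSPE = -58 − (-39) = -19 kJ/mol.

-19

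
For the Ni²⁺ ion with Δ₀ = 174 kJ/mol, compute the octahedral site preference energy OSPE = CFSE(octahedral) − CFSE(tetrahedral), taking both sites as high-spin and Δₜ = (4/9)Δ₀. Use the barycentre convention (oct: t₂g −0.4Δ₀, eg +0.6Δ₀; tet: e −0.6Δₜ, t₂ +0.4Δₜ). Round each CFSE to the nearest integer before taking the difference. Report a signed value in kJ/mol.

-147

Group 10 minus oxidation state +2 gives a d⁸ configuration for Ni²⁺.
Octahedral high-spin t₂g⁶ eg²: CFSE = -1.2 × 174 = -209 kJ/mol.
Tetrahedral: e⁴ t₂⁴, CFSE = 4(−0.6) + 4(+0.4) = -0.8Δₜ = -0.8 × (4/9) × 174 = -62 kJ/mol.
Subtracting, OSPE = -209 − (-62) = -147 kJ/mol.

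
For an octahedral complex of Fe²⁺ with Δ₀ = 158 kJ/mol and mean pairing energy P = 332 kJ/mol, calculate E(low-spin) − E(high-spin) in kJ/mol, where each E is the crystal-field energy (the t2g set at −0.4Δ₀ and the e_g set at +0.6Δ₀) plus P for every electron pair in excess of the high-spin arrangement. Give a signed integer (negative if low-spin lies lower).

348

Fe²⁺: group 8, so d-count = 8 − 2 = 6.
High-spin d⁶ fills as t2g^4 e_g^2 with CFSE 4(−0.4) + 2(+0.6) = -0.4Δ₀ = -63 kJ/mol.
Low-spin t2g^6 e_g^0 gives -2.4Δ₀ = -379 kJ/mol, but forming 2 extra pairs costs 2P = 664 kJ/mol, so E(LS) = -379 + 664 = 285 kJ/mol.
The difference is 285 − (-63) = 348 kJ/mol, so high-spin lies lower.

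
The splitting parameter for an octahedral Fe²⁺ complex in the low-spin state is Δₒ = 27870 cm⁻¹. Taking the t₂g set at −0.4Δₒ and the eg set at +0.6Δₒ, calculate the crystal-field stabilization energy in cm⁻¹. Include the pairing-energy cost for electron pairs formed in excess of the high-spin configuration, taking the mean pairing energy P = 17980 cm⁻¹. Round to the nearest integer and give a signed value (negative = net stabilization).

Fe²⁺: group 8, so d-count = 8 − 2 = 6.
Electron filling gives t₂g⁶ eg⁰.
CFSE(orbital) = 6×(-0.4Δₒ) + 0×(0.6Δₒ) = -2.4Δₒ; with Δₒ = 27870 cm⁻¹ that is -66888 cm⁻¹.
Relative to high-spin t₂g⁴ eg² (1 paired), the low-spin configuration has 2 additional pairs, contributing +2 × 17980 = +35960 cm⁻¹.
Overall CFSE = -66888 + 35960 = -30928 cm⁻¹.

-30928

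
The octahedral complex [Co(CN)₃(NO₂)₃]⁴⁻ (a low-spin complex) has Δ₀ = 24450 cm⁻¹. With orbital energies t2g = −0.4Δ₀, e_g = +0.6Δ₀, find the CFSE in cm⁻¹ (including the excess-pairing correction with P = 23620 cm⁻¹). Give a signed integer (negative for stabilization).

Ligand charges: 3×(-1) from CN⁻ and 3×(-1) from NO₂⁻ sum to -6; with overall charge -4, Co is +2.
Group 9 minus oxidation state +2 gives a d⁷ configuration for Co²⁺.
Electron filling gives t2g^6 e_g^1.
The orbital stabilization is -1.8Δ₀ = -1.8 × 24450 = -44010 cm⁻¹.
Relative to high-spin t2g^5 e_g^2 (2 paired), the low-spin configuration has 1 additional pair, contributing +1 × 23620 = +23620 cm⁻¹.
Combining: -44010 + 23620 = -20390 cm⁻¹.

-20390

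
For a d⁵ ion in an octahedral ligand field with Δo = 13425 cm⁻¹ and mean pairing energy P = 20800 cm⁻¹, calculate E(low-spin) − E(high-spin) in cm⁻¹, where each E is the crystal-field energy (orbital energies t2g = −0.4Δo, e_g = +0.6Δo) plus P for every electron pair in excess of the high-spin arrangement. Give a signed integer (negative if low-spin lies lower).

High-spin d⁵ fills as t2g^3 e_g^2 with CFSE 3(−0.4) + 2(+0.6) = 0.0Δo = 0 cm⁻¹.
For low-spin the configuration is t2g^5 e_g^0: orbital energy -2.0 × 13425 = -26850 cm⁻¹, and 2 additional pairs relative to high-spin add 41600 cm⁻¹, giving 14750 cm⁻¹.
E(LS) − E(HS) = 14750 − (0) = 14750 cm⁻¹.

14750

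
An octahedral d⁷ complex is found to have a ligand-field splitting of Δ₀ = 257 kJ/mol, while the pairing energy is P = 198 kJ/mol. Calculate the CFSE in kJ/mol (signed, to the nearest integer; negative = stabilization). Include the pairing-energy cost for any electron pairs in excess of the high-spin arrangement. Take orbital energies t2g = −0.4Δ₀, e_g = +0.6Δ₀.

-265

Here Δ₀ > P (257 > 198), so the low-spin state is favoured.
Configuration: t2g^6 e_g^1.
Orbital CFSE = -1.8Δ₀ = -1.8 × 257 = -463 kJ/mol.
Excess pairs vs high-spin: 3 − 2 = 1; pairing cost = +198 kJ/mol.
Net CFSE = -463 + 198 = -265 kJ/mol.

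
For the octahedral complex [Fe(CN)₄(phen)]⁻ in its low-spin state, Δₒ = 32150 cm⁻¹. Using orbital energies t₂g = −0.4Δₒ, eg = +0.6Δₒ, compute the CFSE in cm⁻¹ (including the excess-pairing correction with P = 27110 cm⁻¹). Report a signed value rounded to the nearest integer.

Ligand charges: 4×(-1) from CN⁻ and 1×(+0) from phen sum to -4; with overall charge -1, Fe is +3.
Fe³⁺: group 8, so d-count = 8 − 3 = 5.
Configuration: t₂g⁵ eg⁰.
CFSE(orbital) = 5×(-0.4Δₒ) + 0×(0.6Δₒ) = -2.0Δₒ; with Δₒ = 32150 cm⁻¹ that is -64300 cm⁻¹.
Relative to high-spin t₂g³ eg² (0 paired), the low-spin configuration has 2 additional pairs, contributing +2 × 27110 = +54220 cm⁻¹.
Overall CFSE = -64300 + 54220 = -10080 cm⁻¹.

-10080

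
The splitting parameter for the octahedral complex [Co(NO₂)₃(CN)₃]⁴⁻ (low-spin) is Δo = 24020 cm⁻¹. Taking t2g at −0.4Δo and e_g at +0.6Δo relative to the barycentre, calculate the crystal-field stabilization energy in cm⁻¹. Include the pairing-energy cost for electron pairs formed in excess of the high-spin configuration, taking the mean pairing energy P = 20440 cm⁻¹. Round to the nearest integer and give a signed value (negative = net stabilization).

Ligand charges: 3×(-1) from NO₂⁻ and 3×(-1) from CN⁻ sum to -6; with overall charge -4, Co is +2.
Group 9 minus oxidation state +2 gives a d⁷ configuration for Co²⁺.
Configuration: t2g^6 e_g^1.
Orbital CFSE = 6(-0.4) + 1(0.6) = -1.8Δo = -1.8 × 24020 = -43236 cm⁻¹.
High-spin d⁷ would be t2g^5 e_g^2 with 2 pairs; low-spin has 3, so 1 excess pair costs +1P = +20440 cm⁻¹.
Overall CFSE = -43236 + 20440 = -22796 cm⁻¹.

-22796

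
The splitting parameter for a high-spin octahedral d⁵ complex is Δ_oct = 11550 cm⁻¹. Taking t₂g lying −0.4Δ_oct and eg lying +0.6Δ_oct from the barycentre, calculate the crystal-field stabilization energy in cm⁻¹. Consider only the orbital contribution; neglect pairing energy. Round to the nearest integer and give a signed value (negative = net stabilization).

Configuration: t₂g³ eg².
Orbital CFSE = 3(-0.4) + 2(0.6) = 0.0Δ_oct = 0.0 × 11550 = 0 cm⁻¹.

0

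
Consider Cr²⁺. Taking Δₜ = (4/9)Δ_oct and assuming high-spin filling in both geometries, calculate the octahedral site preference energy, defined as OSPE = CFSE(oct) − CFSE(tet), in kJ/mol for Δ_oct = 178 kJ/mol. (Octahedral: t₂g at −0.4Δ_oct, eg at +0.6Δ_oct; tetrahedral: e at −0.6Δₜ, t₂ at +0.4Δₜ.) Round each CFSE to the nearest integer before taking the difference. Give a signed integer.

Group 6 minus oxidation state +2 gives a d⁴ configuration for Cr²⁺.
Octahedral (high-spin): t₂g³ eg¹, CFSE = 3(−0.4) + 1(+0.6) = -0.6Δ_oct = -0.6 × 178 = -107 kJ/mol.
In a tetrahedral site the filling is e² t₂²: CFSE(tet) = -0.4Δₜ = -0.4 × (4/9)(178) = -32 kJ/mol.
OSPE = -107 − (-32) = -75 kJ/mol.

-75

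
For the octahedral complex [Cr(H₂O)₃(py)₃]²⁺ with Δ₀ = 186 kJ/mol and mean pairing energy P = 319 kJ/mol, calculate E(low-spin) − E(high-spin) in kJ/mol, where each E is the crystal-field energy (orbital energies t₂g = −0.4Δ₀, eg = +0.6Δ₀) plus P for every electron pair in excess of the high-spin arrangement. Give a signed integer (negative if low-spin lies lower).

133

Ligand charges: 3×(+0) from H₂O and 3×(+0) from py sum to +0; with overall charge +2, Cr is +2.
Cr is in group 6, so Cr²⁺ is d⁴ (6 − 2 = 4).
High-spin d⁴ fills as t₂g³ eg¹ with CFSE 3(−0.4) + 1(+0.6) = -0.6Δ₀ = -112 kJ/mol.
Low-spin: t₂g⁴ eg⁰, orbital CFSE = -1.6Δ₀ = -298 kJ/mol; plus 1 excess pair × P = +319 kJ/mol; total 21 kJ/mol.
The difference is 21 − (-112) = 133 kJ/mol, so high-spin lies lower.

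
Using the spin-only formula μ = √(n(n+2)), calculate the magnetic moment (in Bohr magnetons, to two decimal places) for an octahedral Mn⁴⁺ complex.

3.87 Bohr magnetons

Mn sits in group 7; removing 4 electrons leaves Mn⁴⁺ with 7 − 4 = 3 d electrons.
Configuration: t2g^3 e_g^0 → 3 unpaired electrons.
μ(spin-only) = √[3(3+2)] = √15 ≈ 3.87 Bohr magnetons.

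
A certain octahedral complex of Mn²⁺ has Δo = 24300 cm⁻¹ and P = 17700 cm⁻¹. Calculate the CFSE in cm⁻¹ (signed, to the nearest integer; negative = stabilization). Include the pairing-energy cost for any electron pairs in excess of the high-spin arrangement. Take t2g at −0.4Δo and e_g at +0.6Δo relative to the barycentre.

-13200

Group 7 minus oxidation state +2 gives a d⁵ configuration for Mn²⁺.
Δo > P, so pairing is preferred: the ground state is low-spin.
Configuration: t2g^5 e_g^0.
Orbital CFSE = -2.0Δo = -2.0 × 24300 = -48600 cm⁻¹.
Excess pairs vs high-spin: 2 − 0 = 2; pairing cost = +35400 cm⁻¹.
Net CFSE = -48600 + 35400 = -13200 cm⁻¹.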